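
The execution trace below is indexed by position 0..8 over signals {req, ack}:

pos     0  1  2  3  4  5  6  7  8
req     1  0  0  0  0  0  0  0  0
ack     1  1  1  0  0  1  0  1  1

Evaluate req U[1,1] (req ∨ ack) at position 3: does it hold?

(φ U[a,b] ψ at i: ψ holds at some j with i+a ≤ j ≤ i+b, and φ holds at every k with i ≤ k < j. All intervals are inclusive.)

Does not hold

Need some j in [4,4] with (req ∨ ack), and req at every k in [3,j-1].
  j=4: (req ∨ ack) false.
No j in the window works → until fails.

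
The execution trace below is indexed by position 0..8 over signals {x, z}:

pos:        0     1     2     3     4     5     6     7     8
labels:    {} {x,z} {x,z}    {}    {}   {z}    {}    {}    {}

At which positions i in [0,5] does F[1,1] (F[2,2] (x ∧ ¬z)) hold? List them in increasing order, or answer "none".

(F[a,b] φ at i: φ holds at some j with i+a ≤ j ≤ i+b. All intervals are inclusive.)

Evaluate at each i in [0,5]:
  i=0: ✗ (none in [1,1])
  i=1: ✗ (none in [2,2])
  i=2: ✗ (none in [3,3])
  i=3: ✗ (none in [4,4])
  i=4: ✗ (none in [5,5])
  i=5: ✗ (none in [6,6])

none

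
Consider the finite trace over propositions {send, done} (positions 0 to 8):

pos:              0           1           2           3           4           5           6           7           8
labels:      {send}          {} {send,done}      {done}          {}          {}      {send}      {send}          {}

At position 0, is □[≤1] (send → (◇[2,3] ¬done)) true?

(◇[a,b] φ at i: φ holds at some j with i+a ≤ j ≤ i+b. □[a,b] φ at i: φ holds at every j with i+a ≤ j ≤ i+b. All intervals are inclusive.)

Check (send → (◇[2,3] ¬done)) at every j in [0,1]:
  j=0: antecedent true; consequent fails (none in [2,3]) → ✗
  j=1: antecedent false → ✓
Fails at j=0 → formula fails.

No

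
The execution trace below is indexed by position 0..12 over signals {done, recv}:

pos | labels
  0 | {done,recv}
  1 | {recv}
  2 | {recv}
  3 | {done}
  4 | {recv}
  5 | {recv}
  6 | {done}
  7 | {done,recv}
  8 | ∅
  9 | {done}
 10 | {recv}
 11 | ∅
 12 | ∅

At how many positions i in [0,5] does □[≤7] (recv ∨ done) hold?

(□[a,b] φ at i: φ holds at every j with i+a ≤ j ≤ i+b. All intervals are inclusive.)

Evaluate at each i in [0,5]:
  i=0: ✓ (all of [0,7])
  i=1: ✗ (fails at j=8)
  i=2: ✗ (fails at j=8)
  i=3: ✗ (fails at j=8)
  i=4: ✗ (fails at j=8)
  i=5: ✗ (fails at j=8)
Positions where it holds: {0} → 1.

1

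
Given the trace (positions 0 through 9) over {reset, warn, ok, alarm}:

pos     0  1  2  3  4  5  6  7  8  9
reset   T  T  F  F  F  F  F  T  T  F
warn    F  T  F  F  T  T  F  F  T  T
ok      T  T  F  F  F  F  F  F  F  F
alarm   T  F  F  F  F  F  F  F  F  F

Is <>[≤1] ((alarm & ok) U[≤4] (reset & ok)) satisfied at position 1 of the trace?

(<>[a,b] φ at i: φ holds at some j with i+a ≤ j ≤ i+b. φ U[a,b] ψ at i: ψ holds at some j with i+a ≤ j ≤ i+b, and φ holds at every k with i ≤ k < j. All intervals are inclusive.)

True

Check ((alarm & ok) U[≤4] (reset & ok)) at each j in [1,2]:
  j=1: holds
  j=2: fails
Found at j=1 → formula holds.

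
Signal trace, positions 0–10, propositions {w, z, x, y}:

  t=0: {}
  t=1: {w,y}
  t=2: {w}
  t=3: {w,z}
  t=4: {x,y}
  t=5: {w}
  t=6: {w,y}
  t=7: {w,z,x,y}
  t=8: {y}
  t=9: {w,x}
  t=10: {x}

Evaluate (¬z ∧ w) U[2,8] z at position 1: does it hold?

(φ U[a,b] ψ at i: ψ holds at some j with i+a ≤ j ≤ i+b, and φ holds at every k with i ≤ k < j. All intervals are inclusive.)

Yes

Need some j in [3,9] with z, and (¬z ∧ w) at every k in [1,j-1].
  j=3: z holds; (¬z ∧ w) holds at every k in [1,2] → satisfied.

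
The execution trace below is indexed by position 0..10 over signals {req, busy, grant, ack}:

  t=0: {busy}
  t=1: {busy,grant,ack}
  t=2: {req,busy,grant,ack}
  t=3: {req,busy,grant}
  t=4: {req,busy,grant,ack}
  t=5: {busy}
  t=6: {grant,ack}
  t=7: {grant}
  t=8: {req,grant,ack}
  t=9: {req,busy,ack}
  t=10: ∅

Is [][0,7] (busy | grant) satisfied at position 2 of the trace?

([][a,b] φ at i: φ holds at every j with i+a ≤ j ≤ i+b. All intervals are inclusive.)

Check (busy | grant) at every j in [2,9]:
  j=2: true
  j=3: true
  j=4: true
  j=5: true
  j=6: true
  j=7: true
  j=8: true
  j=9: true
All positions satisfy it → formula holds.

Yes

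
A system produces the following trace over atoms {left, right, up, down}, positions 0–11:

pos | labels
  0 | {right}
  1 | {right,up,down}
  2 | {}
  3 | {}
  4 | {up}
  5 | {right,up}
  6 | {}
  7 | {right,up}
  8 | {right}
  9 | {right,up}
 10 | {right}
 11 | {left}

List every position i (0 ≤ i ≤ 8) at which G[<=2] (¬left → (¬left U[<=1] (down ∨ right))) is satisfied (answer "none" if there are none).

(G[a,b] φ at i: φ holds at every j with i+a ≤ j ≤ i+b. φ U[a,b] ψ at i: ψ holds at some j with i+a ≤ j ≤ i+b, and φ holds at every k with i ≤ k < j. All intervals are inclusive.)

4, 5, 6, 7, 8

Evaluate at each i in [0,8]:
  i=0: ✗ (fails at j=2)
  i=1: ✗ (fails at j=2)
  i=2: ✗ (fails at j=2)
  i=3: ✗ (fails at j=3)
  i=4: ✓ (all of [4,6])
  i=5: ✓ (all of [5,7])
  i=6: ✓ (all of [6,8])
  i=7: ✓ (all of [7,9])
  i=8: ✓ (all of [8,10])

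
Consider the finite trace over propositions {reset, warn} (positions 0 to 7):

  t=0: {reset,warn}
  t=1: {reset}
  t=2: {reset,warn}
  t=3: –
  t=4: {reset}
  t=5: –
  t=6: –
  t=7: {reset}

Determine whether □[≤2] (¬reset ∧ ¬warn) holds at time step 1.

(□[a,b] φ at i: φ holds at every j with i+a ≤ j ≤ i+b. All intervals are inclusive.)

No

Check (¬reset ∧ ¬warn) at every j in [1,3]:
  j=1: false
  j=2: false
  j=3: true
Fails at j=1 → formula fails.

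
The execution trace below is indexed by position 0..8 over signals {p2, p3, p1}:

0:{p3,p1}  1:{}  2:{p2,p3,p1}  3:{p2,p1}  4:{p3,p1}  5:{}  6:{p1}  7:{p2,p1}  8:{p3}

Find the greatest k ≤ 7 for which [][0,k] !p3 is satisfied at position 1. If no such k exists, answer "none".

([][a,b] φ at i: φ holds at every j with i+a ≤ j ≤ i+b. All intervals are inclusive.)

0

!p3 must hold from j=1 onward; find where it first fails.
  j=1: holds
  j=2: fails
Holds on [1,1], so largest k = 0.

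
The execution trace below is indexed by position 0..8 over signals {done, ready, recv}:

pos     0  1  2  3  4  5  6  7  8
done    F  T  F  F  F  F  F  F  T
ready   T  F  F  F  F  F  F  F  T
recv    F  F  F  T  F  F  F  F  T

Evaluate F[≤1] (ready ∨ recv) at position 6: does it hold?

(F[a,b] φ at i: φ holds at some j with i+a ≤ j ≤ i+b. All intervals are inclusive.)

Does not hold

Check (ready ∨ recv) at each j in [6,7]:
  j=6: false
  j=7: false
No position in the window satisfies it → formula fails.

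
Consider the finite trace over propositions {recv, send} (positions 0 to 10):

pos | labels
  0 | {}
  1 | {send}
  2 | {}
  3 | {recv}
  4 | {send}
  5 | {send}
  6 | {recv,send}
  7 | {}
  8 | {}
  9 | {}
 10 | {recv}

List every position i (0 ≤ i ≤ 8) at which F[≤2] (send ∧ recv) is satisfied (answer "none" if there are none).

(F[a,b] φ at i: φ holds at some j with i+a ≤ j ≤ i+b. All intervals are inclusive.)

4, 5, 6

Evaluate at each i in [0,8]:
  i=0: ✗ (none in [0,2])
  i=1: ✗ (none in [1,3])
  i=2: ✗ (none in [2,4])
  i=3: ✗ (none in [3,5])
  i=4: ✓ (witness j=6)
  i=5: ✓ (witness j=6)
  i=6: ✓ (witness j=6)
  i=7: ✗ (none in [7,9])
  i=8: ✗ (none in [8,10])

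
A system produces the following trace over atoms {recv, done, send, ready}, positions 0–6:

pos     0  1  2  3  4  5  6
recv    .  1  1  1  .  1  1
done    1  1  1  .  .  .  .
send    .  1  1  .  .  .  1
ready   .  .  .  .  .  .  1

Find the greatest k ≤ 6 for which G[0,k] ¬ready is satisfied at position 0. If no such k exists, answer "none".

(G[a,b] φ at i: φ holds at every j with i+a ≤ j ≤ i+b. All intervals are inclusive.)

5

¬ready must hold from j=0 onward; find where it first fails.
  j=0: holds
  j=1: holds
  j=2: holds
  j=3: holds
  j=4: holds
  j=5: holds
  j=6: fails
Holds on [0,5], so largest k = 5.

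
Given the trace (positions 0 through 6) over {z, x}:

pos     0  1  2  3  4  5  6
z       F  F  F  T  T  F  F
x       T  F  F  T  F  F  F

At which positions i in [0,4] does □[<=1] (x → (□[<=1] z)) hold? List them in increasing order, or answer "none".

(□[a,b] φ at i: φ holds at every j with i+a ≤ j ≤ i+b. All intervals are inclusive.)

1, 2, 3, 4

Evaluate at each i in [0,4]:
  i=0: ✗ (fails at j=0)
  i=1: ✓ (all of [1,2])
  i=2: ✓ (all of [2,3])
  i=3: ✓ (all of [3,4])
  i=4: ✓ (all of [4,5])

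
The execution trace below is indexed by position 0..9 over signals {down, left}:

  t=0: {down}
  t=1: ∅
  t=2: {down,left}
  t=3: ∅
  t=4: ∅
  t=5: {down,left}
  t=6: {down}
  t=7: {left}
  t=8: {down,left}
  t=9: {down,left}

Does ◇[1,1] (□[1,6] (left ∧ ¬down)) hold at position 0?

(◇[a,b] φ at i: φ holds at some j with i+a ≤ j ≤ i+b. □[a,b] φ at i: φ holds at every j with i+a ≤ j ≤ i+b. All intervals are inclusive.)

Check □[1,6] (left ∧ ¬down) at each j in [1,1]:
  j=1: fails at 2
No position in the window satisfies it → formula fails.

Does not hold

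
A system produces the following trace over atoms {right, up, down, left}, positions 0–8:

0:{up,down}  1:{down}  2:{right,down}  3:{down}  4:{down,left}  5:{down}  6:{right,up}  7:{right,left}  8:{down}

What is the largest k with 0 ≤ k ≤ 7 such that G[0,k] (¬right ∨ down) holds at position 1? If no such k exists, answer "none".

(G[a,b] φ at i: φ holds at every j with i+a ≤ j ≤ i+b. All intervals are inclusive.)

(¬right ∨ down) must hold from j=1 onward; find where it first fails.
  j=1: holds
  j=2: holds
  j=3: holds
  j=4: holds
  j=5: holds
  j=6: fails
Holds on [1,5], so largest k = 4.

4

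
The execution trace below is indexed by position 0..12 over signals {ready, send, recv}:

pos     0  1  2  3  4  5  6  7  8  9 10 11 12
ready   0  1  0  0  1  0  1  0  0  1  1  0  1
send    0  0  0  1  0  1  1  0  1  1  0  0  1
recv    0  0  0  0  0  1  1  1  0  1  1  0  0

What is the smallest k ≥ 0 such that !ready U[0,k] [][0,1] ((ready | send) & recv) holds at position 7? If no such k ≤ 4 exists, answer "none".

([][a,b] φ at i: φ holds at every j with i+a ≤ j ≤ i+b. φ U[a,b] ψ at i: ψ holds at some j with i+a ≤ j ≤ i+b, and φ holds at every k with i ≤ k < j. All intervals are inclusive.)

2

Need earliest j ≥ 7 with [][0,1] ((ready | send) & recv), and !ready at every k in [7,j-1].
  j=7: rhs fails.
  j=8: rhs fails.
  j=9: rhs holds; lhs holds on [7,8]. k = 2.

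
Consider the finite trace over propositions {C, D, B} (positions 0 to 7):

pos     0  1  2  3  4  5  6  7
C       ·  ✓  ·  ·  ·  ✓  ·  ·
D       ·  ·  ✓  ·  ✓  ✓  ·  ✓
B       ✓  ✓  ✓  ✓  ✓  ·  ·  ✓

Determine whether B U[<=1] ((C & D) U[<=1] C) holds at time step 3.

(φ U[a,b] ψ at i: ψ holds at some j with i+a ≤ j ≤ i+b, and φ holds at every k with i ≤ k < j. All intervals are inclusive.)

Does not hold

Need some j in [3,4] with ((C & D) U[<=1] C), and B at every k in [3,j-1].
  j=3: ((C & D) U[<=1] C) — fails.
  j=4: ((C & D) U[<=1] C) — fails.
No j in the window works → until fails.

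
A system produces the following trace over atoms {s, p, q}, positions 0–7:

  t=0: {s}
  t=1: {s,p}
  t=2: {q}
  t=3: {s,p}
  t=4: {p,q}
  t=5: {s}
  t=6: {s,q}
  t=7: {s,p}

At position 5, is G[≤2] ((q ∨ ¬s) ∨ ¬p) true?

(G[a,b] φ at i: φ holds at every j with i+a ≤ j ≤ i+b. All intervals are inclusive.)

Does not hold

Check ((q ∨ ¬s) ∨ ¬p) at every j in [5,7]:
  j=5: true
  j=6: true
  j=7: false
Fails at j=7 → formula fails.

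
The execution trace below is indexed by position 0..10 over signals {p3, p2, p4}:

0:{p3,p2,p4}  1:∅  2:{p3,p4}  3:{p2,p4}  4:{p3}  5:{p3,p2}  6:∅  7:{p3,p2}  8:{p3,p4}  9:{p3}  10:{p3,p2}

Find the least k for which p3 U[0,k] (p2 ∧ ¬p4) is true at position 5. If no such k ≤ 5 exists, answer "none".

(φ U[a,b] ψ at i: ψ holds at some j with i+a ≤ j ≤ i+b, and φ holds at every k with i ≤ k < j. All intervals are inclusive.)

0

Need earliest j ≥ 5 with (p2 ∧ ¬p4), and p3 at every k in [5,j-1].
  j=5: rhs holds (empty prefix). k = 0.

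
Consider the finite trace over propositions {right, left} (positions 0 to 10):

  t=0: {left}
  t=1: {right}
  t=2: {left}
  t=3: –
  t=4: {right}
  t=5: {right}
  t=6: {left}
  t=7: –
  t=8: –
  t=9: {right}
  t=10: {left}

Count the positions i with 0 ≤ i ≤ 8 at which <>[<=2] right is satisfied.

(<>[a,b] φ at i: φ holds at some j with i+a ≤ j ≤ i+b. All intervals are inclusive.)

Evaluate at each i in [0,8]:
  i=0: ✓ (witness j=1)
  i=1: ✓ (witness j=1)
  i=2: ✓ (witness j=4)
  i=3: ✓ (witness j=4)
  i=4: ✓ (witness j=4)
  i=5: ✓ (witness j=5)
  i=6: ✗ (none in [6,8])
  i=7: ✓ (witness j=9)
  i=8: ✓ (witness j=9)
Positions where it holds: {0, 1, 2, 3, 4, 5, 7, 8} → 8.

8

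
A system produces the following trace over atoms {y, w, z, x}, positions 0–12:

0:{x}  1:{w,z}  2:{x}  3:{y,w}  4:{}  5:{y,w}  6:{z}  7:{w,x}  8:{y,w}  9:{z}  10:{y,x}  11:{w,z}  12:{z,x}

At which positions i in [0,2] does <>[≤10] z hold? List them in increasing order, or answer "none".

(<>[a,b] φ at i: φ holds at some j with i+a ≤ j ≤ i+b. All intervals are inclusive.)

0, 1, 2

Evaluate at each i in [0,2]:
  i=0: ✓ (witness j=1)
  i=1: ✓ (witness j=1)
  i=2: ✓ (witness j=6)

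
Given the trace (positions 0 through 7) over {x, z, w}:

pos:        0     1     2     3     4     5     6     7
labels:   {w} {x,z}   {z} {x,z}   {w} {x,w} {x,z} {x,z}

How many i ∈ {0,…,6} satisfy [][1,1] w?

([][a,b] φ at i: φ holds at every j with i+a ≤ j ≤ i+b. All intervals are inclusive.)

2

Evaluate at each i in [0,6]:
  i=0: ✗ (fails at j=1)
  i=1: ✗ (fails at j=2)
  i=2: ✗ (fails at j=3)
  i=3: ✓ (all of [4,4])
  i=4: ✓ (all of [5,5])
  i=5: ✗ (fails at j=6)
  i=6: ✗ (fails at j=7)
Positions where it holds: {3, 4} → 2.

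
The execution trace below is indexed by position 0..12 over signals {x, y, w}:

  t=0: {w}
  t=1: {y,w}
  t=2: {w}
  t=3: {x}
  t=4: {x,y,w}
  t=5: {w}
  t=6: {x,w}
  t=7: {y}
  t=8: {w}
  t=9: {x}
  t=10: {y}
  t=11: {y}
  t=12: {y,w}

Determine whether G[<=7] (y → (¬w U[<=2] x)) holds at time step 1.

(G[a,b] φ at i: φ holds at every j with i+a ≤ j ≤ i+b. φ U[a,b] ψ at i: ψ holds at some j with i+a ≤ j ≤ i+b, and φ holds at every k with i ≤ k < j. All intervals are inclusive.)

Does not hold

Check (y → (¬w U[<=2] x)) at every j in [1,8]:
  j=1: antecedent true; consequent fails → ✗
  j=2: antecedent false → ✓
  j=3: antecedent false → ✓
  j=4: antecedent true; consequent holds → ✓
  j=5: antecedent false → ✓
  j=6: antecedent false → ✓
  j=7: antecedent true; consequent fails → ✗
  j=8: antecedent false → ✓
Fails at j=1 → formula fails.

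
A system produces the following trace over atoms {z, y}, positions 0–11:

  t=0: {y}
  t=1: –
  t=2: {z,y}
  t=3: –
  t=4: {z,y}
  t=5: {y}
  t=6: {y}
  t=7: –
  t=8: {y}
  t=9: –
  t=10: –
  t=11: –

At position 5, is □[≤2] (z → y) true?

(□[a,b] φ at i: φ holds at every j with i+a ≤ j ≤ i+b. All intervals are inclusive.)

Yes

Check (z → y) at every j in [5,7]:
  j=5: antecedent false → ✓
  j=6: antecedent false → ✓
  j=7: antecedent false → ✓
All positions satisfy it → formula holds.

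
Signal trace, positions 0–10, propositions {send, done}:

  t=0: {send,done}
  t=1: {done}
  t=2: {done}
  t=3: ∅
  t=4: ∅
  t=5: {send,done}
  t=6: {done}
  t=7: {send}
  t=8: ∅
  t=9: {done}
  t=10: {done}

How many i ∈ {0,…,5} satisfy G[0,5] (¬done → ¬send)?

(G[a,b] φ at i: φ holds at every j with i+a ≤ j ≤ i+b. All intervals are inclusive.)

Evaluate at each i in [0,5]:
  i=0: ✓ (all of [0,5])
  i=1: ✓ (all of [1,6])
  i=2: ✗ (fails at j=7)
  i=3: ✗ (fails at j=7)
  i=4: ✗ (fails at j=7)
  i=5: ✗ (fails at j=7)
Positions where it holds: {0, 1} → 2.

2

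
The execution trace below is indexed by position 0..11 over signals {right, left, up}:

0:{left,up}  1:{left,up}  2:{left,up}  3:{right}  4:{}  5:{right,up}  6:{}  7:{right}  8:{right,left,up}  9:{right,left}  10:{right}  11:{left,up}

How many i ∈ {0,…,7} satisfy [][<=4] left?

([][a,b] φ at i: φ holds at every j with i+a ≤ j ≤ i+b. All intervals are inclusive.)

Evaluate at each i in [0,7]:
  i=0: ✗ (fails at j=3)
  i=1: ✗ (fails at j=3)
  i=2: ✗ (fails at j=3)
  i=3: ✗ (fails at j=3)
  i=4: ✗ (fails at j=4)
  i=5: ✗ (fails at j=5)
  i=6: ✗ (fails at j=6)
  i=7: ✗ (fails at j=7)
Positions where it holds: {} → 0.

0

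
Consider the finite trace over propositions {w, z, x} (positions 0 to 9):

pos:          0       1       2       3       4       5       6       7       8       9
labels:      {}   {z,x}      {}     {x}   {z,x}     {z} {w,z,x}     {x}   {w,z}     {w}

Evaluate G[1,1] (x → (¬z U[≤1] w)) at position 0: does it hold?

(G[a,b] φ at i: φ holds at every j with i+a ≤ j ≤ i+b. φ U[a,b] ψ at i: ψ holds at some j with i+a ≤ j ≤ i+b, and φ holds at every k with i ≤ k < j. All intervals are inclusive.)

Check (x → (¬z U[≤1] w)) at every j in [1,1]:
  j=1: antecedent true; consequent fails → ✗
Fails at j=1 → formula fails.

False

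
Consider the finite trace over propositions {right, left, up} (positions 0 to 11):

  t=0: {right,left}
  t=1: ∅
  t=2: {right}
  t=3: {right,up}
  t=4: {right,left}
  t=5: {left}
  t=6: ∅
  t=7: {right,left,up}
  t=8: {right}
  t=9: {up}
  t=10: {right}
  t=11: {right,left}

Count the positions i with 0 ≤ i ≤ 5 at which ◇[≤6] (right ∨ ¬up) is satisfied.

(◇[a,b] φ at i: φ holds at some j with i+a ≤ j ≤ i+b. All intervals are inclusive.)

Evaluate at each i in [0,5]:
  i=0: ✓ (witness j=0)
  i=1: ✓ (witness j=1)
  i=2: ✓ (witness j=2)
  i=3: ✓ (witness j=3)
  i=4: ✓ (witness j=4)
  i=5: ✓ (witness j=5)
Positions where it holds: {0, 1, 2, 3, 4, 5} → 6.

6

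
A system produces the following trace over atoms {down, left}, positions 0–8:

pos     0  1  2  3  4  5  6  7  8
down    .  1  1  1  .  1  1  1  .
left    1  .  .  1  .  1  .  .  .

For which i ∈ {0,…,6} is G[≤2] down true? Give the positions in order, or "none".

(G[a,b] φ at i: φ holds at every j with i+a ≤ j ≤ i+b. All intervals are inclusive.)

Evaluate at each i in [0,6]:
  i=0: ✗ (fails at j=0)
  i=1: ✓ (all of [1,3])
  i=2: ✗ (fails at j=4)
  i=3: ✗ (fails at j=4)
  i=4: ✗ (fails at j=4)
  i=5: ✓ (all of [5,7])
  i=6: ✗ (fails at j=8)

1, 5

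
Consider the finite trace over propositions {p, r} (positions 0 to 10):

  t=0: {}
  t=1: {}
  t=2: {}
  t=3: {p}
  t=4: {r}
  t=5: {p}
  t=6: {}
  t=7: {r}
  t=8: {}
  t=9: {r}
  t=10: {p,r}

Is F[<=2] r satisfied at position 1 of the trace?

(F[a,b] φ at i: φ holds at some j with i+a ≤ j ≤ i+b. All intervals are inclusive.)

Check r at each j in [1,3]:
  j=1: false
  j=2: false
  j=3: false
No position in the window satisfies it → formula fails.

Does not hold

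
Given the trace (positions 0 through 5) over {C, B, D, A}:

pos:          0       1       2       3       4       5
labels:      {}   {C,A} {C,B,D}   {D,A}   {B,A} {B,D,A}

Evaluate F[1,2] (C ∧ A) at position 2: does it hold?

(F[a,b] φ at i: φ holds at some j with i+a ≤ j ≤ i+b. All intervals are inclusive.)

Check (C ∧ A) at each j in [3,4]:
  j=3: false
  j=4: false
No position in the window satisfies it → formula fails.

False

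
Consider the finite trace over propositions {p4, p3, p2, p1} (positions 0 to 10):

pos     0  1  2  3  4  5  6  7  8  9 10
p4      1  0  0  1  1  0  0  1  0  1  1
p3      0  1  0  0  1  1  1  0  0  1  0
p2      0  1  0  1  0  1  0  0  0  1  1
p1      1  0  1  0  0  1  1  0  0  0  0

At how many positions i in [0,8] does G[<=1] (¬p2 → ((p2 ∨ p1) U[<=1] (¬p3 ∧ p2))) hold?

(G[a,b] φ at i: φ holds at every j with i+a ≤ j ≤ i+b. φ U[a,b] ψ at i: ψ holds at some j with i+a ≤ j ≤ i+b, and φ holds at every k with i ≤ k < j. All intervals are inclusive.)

Evaluate at each i in [0,8]:
  i=0: ✗ (fails at j=0)
  i=1: ✓ (all of [1,2])
  i=2: ✓ (all of [2,3])
  i=3: ✗ (fails at j=4)
  i=4: ✗ (fails at j=4)
  i=5: ✗ (fails at j=6)
  i=6: ✗ (fails at j=6)
  i=7: ✗ (fails at j=7)
  i=8: ✗ (fails at j=8)
Positions where it holds: {1, 2} → 2.

2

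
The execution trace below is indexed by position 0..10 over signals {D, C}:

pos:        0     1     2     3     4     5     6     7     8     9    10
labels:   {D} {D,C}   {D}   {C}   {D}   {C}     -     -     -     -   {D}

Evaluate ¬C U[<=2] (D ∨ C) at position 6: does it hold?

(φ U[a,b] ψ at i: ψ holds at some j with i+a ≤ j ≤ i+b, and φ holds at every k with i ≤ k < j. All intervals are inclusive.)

Need some j in [6,8] with (D ∨ C), and ¬C at every k in [6,j-1].
  j=6: (D ∨ C) false.
  j=7: (D ∨ C) false.
  j=8: (D ∨ C) false.
No j in the window works → until fails.

Does not hold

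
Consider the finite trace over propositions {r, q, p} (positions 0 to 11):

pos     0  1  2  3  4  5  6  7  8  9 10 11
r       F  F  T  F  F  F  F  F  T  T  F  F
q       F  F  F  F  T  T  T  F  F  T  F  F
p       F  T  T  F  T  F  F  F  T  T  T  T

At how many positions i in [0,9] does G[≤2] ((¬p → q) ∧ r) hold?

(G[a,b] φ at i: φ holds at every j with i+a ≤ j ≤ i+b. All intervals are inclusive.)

0

Evaluate at each i in [0,9]:
  i=0: ✗ (fails at j=0)
  i=1: ✗ (fails at j=1)
  i=2: ✗ (fails at j=3)
  i=3: ✗ (fails at j=3)
  i=4: ✗ (fails at j=4)
  i=5: ✗ (fails at j=5)
  i=6: ✗ (fails at j=6)
  i=7: ✗ (fails at j=7)
  i=8: ✗ (fails at j=10)
  i=9: ✗ (fails at j=10)
Positions where it holds: {} → 0.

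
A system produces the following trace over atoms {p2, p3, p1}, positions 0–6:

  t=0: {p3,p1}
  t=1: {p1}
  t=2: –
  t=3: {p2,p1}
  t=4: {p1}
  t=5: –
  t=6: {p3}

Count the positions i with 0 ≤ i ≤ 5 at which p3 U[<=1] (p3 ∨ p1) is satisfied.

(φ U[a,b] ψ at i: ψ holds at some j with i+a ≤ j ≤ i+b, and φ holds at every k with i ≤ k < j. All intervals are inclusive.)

Evaluate at each i in [0,5]:
  i=0: ✓ (rhs at j=0)
  i=1: ✓ (rhs at j=1)
  i=2: ✗ (lhs fails at k=2 before rhs at j=3)
  i=3: ✓ (rhs at j=3)
  i=4: ✓ (rhs at j=4)
  i=5: ✗ (lhs fails at k=5 before rhs at j=6)
Positions where it holds: {0, 1, 3, 4} → 4.

4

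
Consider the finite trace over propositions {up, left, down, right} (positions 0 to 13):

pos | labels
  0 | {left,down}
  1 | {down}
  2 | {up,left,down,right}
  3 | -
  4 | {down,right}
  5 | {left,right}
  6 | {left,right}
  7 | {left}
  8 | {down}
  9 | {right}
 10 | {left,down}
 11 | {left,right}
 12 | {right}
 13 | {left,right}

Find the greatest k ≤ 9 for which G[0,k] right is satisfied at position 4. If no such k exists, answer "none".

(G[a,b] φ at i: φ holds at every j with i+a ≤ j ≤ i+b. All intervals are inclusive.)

right must hold from j=4 onward; find where it first fails.
  j=4: holds
  j=5: holds
  j=6: holds
  j=7: fails
Holds on [4,6], so largest k = 2.

2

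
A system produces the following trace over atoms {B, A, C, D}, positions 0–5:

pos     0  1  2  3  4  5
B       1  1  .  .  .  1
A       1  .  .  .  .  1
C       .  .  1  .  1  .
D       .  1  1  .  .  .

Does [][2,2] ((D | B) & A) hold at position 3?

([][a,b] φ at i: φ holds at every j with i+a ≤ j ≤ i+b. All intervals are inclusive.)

Holds

Check ((D | B) & A) at every j in [5,5]:
  j=5: true
All positions satisfy it → formula holds.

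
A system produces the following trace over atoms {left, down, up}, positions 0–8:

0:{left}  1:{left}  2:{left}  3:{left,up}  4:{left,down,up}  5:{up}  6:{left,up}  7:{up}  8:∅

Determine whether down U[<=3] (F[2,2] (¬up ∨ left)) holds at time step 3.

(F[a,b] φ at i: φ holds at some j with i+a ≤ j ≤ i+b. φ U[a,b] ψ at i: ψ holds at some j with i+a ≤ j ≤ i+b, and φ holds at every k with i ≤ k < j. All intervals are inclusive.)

No

Need some j in [3,6] with F[2,2] (¬up ∨ left), and down at every k in [3,j-1].
  j=3: F[2,2] (¬up ∨ left) — fails (none in [5,5]).
  j=4: F[2,2] (¬up ∨ left) holds, but down fails at k=3 → not this j.
  j=5: F[2,2] (¬up ∨ left) — fails (none in [7,7]).
  j=6: F[2,2] (¬up ∨ left) holds, but down fails at k=3 → not this j.
No j in the window works → until fails.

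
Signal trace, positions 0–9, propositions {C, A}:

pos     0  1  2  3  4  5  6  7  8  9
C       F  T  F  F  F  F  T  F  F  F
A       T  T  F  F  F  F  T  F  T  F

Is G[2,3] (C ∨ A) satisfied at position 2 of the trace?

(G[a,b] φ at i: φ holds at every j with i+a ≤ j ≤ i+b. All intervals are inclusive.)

Check (C ∨ A) at every j in [4,5]:
  j=4: false
  j=5: false
Fails at j=4 → formula fails.

False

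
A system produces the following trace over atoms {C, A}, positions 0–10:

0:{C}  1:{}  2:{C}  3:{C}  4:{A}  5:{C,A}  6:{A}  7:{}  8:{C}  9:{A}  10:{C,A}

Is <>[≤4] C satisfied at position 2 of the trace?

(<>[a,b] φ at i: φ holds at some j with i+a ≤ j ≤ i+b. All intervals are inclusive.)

Check C at each j in [2,6]:
  j=2: true
  j=3: true
  j=4: false
  j=5: true
  j=6: false
Found at j=2 → formula holds.

True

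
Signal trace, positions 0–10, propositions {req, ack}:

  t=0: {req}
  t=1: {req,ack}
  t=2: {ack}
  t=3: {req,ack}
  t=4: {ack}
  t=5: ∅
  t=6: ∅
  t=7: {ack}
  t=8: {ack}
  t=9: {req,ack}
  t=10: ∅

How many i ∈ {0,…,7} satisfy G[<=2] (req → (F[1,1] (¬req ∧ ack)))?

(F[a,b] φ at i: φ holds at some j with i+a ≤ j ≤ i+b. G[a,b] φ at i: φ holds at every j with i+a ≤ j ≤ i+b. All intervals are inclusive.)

6

Evaluate at each i in [0,7]:
  i=0: ✗ (fails at j=0)
  i=1: ✓ (all of [1,3])
  i=2: ✓ (all of [2,4])
  i=3: ✓ (all of [3,5])
  i=4: ✓ (all of [4,6])
  i=5: ✓ (all of [5,7])
  i=6: ✓ (all of [6,8])
  i=7: ✗ (fails at j=9)
Positions where it holds: {1, 2, 3, 4, 5, 6} → 6.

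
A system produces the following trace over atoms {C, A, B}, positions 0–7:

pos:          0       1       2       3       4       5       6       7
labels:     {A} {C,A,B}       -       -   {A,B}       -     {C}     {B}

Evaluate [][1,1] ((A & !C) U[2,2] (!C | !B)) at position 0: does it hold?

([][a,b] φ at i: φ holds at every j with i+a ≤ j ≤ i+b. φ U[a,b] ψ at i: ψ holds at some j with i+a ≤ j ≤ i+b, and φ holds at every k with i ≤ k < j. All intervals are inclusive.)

Check ((A & !C) U[2,2] (!C | !B)) at every j in [1,1]:
  j=1: fails
Fails at j=1 → formula fails.

Does not hold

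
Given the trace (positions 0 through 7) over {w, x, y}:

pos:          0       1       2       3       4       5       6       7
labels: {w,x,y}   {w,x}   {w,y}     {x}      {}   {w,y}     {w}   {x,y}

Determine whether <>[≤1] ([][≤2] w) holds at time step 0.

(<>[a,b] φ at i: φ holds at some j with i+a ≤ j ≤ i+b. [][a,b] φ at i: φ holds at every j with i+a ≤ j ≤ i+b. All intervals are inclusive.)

Check [][≤2] w at each j in [0,1]:
  j=0: holds on [0,2]
  j=1: fails at 3
Found at j=0 → formula holds.

Yes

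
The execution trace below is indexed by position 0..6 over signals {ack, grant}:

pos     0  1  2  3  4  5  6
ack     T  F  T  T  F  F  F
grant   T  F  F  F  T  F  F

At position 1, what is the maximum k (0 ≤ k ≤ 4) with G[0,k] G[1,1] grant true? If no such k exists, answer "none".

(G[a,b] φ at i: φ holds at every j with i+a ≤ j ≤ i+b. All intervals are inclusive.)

G[1,1] grant must hold from j=1 onward; find where it first fails.
  j=1: fails → no k works.

none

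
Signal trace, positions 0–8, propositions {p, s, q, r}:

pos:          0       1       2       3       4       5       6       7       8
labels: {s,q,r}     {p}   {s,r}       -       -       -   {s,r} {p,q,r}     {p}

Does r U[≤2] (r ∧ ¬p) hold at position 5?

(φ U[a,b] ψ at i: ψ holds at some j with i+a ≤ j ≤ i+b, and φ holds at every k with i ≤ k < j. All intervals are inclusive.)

Need some j in [5,7] with (r ∧ ¬p), and r at every k in [5,j-1].
  j=5: (r ∧ ¬p) false.
  j=6: (r ∧ ¬p) holds, but r fails at k=5 → not this j.
  j=7: (r ∧ ¬p) false.
No j in the window works → until fails.

Does not hold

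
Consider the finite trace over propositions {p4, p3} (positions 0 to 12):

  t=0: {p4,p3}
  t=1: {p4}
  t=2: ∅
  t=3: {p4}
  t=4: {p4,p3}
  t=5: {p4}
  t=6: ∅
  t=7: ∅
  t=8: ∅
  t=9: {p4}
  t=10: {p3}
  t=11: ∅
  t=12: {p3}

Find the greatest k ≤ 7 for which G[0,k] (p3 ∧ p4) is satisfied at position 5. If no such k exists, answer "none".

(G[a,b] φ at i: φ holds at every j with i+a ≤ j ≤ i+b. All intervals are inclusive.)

none

(p3 ∧ p4) must hold from j=5 onward; find where it first fails.
  j=5: fails → no k works.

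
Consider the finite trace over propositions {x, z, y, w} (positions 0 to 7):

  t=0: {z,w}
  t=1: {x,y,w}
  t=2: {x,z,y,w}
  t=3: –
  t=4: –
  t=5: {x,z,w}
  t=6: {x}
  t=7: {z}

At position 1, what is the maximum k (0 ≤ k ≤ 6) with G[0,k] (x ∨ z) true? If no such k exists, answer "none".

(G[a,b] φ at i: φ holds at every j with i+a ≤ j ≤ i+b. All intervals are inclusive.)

1

(x ∨ z) must hold from j=1 onward; find where it first fails.
  j=1: holds
  j=2: holds
  j=3: fails
Holds on [1,2], so largest k = 1.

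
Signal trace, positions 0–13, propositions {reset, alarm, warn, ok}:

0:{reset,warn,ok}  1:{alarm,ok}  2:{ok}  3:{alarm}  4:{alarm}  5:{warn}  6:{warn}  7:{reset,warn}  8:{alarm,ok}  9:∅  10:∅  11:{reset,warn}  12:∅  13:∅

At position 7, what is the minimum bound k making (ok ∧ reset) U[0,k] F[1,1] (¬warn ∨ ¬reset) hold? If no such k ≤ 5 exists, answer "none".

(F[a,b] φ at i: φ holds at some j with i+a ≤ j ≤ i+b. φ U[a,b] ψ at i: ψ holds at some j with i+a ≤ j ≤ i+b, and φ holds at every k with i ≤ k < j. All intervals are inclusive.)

0

Need earliest j ≥ 7 with F[1,1] (¬warn ∨ ¬reset), and (ok ∧ reset) at every k in [7,j-1].
  j=7: rhs holds (empty prefix). k = 0.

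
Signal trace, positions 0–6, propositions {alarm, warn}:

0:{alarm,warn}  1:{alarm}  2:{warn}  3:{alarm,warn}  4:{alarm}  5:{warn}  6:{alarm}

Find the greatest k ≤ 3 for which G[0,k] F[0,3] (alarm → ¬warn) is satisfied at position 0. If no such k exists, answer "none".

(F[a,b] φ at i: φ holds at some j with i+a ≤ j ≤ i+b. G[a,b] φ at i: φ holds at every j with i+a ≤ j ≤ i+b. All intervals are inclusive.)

F[0,3] (alarm → ¬warn) must hold from j=0 onward; find where it first fails.
  j=0: holds
  j=1: holds
  j=2: holds
  j=3: holds
Holds through j=3; largest k = 3.

3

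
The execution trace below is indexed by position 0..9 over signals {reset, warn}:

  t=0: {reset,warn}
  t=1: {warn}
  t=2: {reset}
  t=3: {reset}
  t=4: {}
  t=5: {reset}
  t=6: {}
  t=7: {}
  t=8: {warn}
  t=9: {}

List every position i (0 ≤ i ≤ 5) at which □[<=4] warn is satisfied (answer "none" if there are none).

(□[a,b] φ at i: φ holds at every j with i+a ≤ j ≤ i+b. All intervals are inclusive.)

Evaluate at each i in [0,5]:
  i=0: ✗ (fails at j=2)
  i=1: ✗ (fails at j=2)
  i=2: ✗ (fails at j=2)
  i=3: ✗ (fails at j=3)
  i=4: ✗ (fails at j=4)
  i=5: ✗ (fails at j=5)

none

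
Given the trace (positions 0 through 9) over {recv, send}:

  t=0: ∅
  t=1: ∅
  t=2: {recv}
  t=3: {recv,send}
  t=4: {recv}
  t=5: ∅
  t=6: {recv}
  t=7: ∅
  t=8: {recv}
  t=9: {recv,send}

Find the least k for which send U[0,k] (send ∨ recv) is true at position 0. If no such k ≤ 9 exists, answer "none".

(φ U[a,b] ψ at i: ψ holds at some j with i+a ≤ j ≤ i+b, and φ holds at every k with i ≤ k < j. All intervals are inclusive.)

Need earliest j ≥ 0 with (send ∨ recv), and send at every k in [0,j-1].
  j=0: rhs fails.
  j=1: rhs fails.
  j=2: rhs holds but lhs fails at k=0.
  j=3: rhs holds but lhs fails at k=0.
  j=4: rhs holds but lhs fails at k=0.
  j=5: rhs fails.
  j=6: rhs holds but lhs fails at k=0.
  j=7: rhs fails.
  j=8: rhs holds but lhs fails at k=0.
  j=9: rhs holds but lhs fails at k=0.
No witness within the range → none.

none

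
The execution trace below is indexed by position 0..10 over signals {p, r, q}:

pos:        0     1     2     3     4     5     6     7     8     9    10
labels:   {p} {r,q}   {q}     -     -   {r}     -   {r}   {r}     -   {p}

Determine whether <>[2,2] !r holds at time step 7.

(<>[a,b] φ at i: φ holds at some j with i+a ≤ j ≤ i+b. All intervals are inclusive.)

Holds

Check !r at each j in [9,9]:
  j=9: true
Found at j=9 → formula holds.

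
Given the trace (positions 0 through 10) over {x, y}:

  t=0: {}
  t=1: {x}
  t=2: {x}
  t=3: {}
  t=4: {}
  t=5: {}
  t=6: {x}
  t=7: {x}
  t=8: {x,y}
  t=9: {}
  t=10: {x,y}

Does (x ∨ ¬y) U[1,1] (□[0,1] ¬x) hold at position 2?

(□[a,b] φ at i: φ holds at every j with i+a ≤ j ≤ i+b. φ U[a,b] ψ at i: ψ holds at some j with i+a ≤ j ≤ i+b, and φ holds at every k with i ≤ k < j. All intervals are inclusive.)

Need some j in [3,3] with □[0,1] ¬x, and (x ∨ ¬y) at every k in [2,j-1].
  j=3: □[0,1] ¬x holds; (x ∨ ¬y) holds at every k in [2,2] → satisfied.

True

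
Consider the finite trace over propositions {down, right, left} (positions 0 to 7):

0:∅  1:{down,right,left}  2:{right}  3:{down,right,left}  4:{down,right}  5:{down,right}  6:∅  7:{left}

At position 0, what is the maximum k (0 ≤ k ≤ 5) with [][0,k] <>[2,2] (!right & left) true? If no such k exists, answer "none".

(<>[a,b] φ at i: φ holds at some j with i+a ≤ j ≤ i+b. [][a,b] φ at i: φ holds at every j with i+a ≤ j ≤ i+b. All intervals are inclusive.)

<>[2,2] (!right & left) must hold from j=0 onward; find where it first fails.
  j=0: fails → no k works.

none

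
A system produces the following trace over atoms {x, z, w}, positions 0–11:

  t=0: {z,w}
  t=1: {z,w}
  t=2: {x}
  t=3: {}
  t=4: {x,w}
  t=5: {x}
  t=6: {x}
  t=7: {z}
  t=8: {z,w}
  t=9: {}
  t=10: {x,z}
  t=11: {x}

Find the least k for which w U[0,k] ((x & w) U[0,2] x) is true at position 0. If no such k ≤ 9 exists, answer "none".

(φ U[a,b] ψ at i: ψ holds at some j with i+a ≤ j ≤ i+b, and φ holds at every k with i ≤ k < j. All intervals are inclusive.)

Need earliest j ≥ 0 with ((x & w) U[0,2] x), and w at every k in [0,j-1].
  j=0: rhs fails.
  j=1: rhs fails.
  j=2: rhs holds; lhs holds on [0,1]. k = 2.

2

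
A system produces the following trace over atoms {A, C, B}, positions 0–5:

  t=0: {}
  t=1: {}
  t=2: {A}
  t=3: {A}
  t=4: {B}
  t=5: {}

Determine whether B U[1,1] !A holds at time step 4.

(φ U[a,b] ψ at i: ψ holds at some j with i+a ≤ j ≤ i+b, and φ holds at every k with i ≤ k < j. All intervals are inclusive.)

Holds

Need some j in [5,5] with !A, and B at every k in [4,j-1].
  j=5: !A holds; B holds at every k in [4,4] → satisfied.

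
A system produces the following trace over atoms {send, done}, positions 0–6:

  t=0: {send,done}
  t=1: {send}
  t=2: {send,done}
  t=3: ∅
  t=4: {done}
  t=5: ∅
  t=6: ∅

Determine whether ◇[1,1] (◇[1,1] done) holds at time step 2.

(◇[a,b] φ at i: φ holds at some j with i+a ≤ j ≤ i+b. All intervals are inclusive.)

Holds

Check ◇[1,1] done at each j in [3,3]:
  j=3: holds (witness at 4)
Found at j=3 → formula holds.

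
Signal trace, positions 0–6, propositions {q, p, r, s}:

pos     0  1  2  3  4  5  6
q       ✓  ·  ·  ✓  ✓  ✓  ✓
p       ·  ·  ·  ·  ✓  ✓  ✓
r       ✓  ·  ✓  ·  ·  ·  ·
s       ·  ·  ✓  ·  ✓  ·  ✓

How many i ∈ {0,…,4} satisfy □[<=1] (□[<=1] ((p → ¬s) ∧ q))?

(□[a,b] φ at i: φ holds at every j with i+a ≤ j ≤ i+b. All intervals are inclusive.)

Evaluate at each i in [0,4]:
  i=0: ✗ (fails at j=0)
  i=1: ✗ (fails at j=1)
  i=2: ✗ (fails at j=2)
  i=3: ✗ (fails at j=3)
  i=4: ✗ (fails at j=4)
Positions where it holds: {} → 0.

0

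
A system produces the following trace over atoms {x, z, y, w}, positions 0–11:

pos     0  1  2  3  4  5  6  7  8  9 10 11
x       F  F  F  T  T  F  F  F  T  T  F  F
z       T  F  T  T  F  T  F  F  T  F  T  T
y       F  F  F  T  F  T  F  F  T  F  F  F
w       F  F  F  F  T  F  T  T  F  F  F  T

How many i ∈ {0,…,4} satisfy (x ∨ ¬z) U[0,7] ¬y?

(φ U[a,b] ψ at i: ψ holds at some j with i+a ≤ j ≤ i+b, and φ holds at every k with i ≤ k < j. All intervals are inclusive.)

Evaluate at each i in [0,4]:
  i=0: ✓ (rhs at j=0)
  i=1: ✓ (rhs at j=1)
  i=2: ✓ (rhs at j=2)
  i=3: ✓ (rhs at j=4; lhs holds on [3,3])
  i=4: ✓ (rhs at j=4)
Positions where it holds: {0, 1, 2, 3, 4} → 5.

5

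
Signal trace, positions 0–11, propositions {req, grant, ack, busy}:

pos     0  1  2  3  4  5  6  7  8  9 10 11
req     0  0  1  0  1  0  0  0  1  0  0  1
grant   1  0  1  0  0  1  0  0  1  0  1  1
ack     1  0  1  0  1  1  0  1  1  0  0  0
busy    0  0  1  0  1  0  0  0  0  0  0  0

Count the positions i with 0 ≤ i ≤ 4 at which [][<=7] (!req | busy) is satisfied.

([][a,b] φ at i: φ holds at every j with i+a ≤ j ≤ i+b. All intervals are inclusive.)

Evaluate at each i in [0,4]:
  i=0: ✓ (all of [0,7])
  i=1: ✗ (fails at j=8)
  i=2: ✗ (fails at j=8)
  i=3: ✗ (fails at j=8)
  i=4: ✗ (fails at j=8)
Positions where it holds: {0} → 1.

1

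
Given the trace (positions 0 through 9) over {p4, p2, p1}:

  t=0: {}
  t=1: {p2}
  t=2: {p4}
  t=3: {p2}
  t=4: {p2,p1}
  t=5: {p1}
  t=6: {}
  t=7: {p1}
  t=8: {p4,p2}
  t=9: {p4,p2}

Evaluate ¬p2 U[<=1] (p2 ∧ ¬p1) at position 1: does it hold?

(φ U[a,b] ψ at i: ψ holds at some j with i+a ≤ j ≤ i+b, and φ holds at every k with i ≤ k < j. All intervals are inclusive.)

Holds

Need some j in [1,2] with (p2 ∧ ¬p1), and ¬p2 at every k in [1,j-1].
  j=1: (p2 ∧ ¬p1) holds; no prefix to check → satisfied.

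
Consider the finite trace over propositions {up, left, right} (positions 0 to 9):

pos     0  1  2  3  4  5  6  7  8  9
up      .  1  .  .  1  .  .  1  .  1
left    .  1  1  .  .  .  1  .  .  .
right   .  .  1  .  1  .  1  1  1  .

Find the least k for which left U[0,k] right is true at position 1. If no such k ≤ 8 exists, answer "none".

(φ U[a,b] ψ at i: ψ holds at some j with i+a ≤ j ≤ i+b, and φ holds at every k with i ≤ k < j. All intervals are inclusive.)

Need earliest j ≥ 1 with right, and left at every k in [1,j-1].
  j=1: rhs fails.
  j=2: rhs holds; lhs holds on [1,1]. k = 1.

1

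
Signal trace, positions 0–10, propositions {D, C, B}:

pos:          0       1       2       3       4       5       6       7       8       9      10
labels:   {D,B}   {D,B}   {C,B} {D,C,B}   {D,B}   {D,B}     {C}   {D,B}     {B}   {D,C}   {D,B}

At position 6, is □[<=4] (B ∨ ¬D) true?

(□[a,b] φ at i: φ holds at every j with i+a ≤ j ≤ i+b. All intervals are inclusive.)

Check (B ∨ ¬D) at every j in [6,10]:
  j=6: true
  j=7: true
  j=8: true
  j=9: false
  j=10: true
Fails at j=9 → formula fails.

Does not hold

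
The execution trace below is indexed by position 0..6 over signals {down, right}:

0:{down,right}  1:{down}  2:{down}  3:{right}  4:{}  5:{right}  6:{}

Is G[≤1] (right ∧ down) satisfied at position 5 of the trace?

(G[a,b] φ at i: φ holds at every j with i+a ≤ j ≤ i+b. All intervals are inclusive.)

Check (right ∧ down) at every j in [5,6]:
  j=5: false
  j=6: false
Fails at j=5 → formula fails.

No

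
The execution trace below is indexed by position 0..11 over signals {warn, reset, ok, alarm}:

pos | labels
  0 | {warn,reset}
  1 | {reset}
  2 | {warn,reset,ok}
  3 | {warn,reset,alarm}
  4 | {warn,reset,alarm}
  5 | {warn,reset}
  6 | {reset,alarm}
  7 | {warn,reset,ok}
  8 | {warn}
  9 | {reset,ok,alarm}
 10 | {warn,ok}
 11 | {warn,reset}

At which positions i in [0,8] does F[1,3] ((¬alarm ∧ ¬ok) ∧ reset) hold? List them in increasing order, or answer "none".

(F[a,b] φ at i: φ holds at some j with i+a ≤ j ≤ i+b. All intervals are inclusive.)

Evaluate at each i in [0,8]:
  i=0: ✓ (witness j=1)
  i=1: ✗ (none in [2,4])
  i=2: ✓ (witness j=5)
  i=3: ✓ (witness j=5)
  i=4: ✓ (witness j=5)
  i=5: ✗ (none in [6,8])
  i=6: ✗ (none in [7,9])
  i=7: ✗ (none in [8,10])
  i=8: ✓ (witness j=11)

0, 2, 3, 4, 8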